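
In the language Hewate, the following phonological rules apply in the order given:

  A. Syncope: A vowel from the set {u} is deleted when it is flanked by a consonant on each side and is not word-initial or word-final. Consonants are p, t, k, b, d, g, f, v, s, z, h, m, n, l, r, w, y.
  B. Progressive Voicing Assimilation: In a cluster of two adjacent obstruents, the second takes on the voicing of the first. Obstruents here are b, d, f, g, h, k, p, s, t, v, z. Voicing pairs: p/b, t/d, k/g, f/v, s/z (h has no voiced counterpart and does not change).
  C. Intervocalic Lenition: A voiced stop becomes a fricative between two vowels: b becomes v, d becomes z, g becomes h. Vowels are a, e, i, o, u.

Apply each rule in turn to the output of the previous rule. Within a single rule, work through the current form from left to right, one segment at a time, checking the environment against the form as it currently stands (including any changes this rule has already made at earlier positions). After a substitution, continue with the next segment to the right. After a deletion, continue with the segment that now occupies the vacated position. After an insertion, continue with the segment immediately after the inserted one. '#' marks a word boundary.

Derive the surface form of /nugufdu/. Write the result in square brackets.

A Syncope: [nugufdu] → [ngfdu]
B Progressive Voicing Assimilation: [ngfdu] → [ngvdu]
C Intervocalic Lenition: no change — [ngvdu]

[ngvdu]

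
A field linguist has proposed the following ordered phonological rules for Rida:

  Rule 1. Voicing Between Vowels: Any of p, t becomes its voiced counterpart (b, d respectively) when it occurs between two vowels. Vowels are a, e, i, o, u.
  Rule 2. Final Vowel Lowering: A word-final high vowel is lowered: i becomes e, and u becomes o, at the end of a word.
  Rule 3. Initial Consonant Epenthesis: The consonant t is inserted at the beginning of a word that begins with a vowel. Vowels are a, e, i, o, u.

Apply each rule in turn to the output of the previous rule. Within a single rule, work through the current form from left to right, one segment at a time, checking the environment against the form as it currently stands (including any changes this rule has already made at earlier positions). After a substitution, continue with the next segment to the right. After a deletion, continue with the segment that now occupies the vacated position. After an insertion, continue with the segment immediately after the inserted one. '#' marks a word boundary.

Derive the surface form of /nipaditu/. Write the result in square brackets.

Rule 1 Voicing Between Vowels: [nipaditu] → [nibadidu]
Rule 2 Final Vowel Lowering: [nibadidu] → [nibadido]
Rule 3 Initial Consonant Epenthesis: no change — [nibadido]

[nibadido]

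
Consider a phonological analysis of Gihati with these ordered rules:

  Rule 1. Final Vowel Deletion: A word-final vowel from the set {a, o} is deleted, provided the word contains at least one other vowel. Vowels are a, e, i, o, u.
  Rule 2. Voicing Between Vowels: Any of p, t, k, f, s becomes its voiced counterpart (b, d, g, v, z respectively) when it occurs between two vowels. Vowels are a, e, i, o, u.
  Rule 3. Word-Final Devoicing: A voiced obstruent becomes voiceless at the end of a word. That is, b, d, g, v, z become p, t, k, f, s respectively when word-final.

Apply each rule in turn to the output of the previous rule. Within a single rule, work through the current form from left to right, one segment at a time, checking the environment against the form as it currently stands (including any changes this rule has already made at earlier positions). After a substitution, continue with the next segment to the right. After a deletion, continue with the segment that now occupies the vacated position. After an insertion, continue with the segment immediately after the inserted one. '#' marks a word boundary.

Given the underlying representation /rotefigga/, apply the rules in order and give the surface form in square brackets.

Rule 1 Final Vowel Deletion: [rotefigga] → [rotefigg]
Rule 2 Voicing Between Vowels: [rotefigg] → [rodevigg]
Rule 3 Word-Final Devoicing: [rodevigg] → [rodevigk]

[rodevigk]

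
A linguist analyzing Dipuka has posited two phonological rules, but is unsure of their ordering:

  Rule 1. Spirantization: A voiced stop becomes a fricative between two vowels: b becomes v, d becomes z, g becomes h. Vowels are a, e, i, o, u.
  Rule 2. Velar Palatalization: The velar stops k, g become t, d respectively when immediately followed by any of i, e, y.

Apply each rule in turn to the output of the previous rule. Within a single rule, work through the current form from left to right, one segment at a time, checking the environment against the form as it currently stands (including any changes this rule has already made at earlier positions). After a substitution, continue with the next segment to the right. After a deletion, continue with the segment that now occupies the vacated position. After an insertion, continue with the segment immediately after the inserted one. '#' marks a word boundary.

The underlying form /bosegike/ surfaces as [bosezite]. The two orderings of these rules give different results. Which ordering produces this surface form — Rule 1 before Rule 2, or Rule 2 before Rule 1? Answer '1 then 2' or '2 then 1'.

2 then 1

Order 1 then 2:
  1 Spirantization: [bosegike] → [bosehike]
  2 Velar Palatalization: [bosehike] → [bosehite]
  result: [bosehite]
Order 2 then 1:
  2 Velar Palatalization: [bosegike] → [bosedite]
  1 Spirantization: [bosedite] → [bosezite]
  result: [bosezite]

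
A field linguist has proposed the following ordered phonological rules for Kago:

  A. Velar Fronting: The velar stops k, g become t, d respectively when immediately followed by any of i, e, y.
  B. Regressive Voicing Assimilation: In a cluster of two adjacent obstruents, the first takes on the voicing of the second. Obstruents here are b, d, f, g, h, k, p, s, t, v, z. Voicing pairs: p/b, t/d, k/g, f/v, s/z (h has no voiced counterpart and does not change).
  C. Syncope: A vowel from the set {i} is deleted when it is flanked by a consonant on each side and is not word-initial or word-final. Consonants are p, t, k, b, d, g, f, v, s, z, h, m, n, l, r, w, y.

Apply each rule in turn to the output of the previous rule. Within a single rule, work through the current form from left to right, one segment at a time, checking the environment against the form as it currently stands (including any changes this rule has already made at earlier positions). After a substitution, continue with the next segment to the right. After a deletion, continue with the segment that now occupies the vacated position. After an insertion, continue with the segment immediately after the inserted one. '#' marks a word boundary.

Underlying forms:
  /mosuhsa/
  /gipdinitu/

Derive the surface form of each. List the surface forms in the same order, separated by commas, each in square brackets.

[mosuhsa], [dbdntu]

/mosuhsa/:
  A Velar Fronting: no change — [mosuhsa]
  B Regressive Voicing Assimilation: no change — [mosuhsa]
  C Syncope: no change — [mosuhsa]
/gipdinitu/:
  A Velar Fronting: [gipdinitu] → [dipdinitu]
  B Regressive Voicing Assimilation: [dipdinitu] → [dibdinitu]
  C Syncope: [dibdinitu] → [dbdntu]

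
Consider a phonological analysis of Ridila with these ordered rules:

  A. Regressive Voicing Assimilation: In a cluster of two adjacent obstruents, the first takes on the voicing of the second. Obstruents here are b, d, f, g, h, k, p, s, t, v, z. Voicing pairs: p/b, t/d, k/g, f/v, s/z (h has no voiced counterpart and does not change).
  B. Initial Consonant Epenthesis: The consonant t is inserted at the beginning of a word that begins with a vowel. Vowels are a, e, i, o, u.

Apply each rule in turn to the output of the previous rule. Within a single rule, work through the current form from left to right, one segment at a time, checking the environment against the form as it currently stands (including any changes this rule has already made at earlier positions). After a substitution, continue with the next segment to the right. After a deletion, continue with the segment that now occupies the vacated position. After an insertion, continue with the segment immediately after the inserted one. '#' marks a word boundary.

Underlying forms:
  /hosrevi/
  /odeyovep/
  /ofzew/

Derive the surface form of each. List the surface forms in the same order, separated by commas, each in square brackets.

[hosrevi], [todeyovep], [tovzew]

/hosrevi/:
  A Regressive Voicing Assimilation: no change — [hosrevi]
  B Initial Consonant Epenthesis: no change — [hosrevi]
/odeyovep/:
  A Regressive Voicing Assimilation: no change — [odeyovep]
  B Initial Consonant Epenthesis: [odeyovep] → [todeyovep]
/ofzew/:
  A Regressive Voicing Assimilation: [ofzew] → [ovzew]
  B Initial Consonant Epenthesis: [ovzew] → [tovzew]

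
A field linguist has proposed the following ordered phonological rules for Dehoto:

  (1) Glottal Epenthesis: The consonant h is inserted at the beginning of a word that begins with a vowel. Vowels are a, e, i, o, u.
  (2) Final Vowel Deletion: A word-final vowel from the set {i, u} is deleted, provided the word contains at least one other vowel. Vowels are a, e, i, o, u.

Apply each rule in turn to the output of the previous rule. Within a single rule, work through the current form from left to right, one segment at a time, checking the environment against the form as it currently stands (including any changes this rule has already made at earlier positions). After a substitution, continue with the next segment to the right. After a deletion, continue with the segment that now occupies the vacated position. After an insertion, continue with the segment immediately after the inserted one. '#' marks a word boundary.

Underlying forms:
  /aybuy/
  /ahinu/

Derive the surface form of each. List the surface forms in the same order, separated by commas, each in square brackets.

/aybuy/:
  (1) Glottal Epenthesis: [aybuy] → [haybuy]
  (2) Final Vowel Deletion: no change — [haybuy]
/ahinu/:
  (1) Glottal Epenthesis: [ahinu] → [hahinu]
  (2) Final Vowel Deletion: [hahinu] → [hahin]

[haybuy], [hahin]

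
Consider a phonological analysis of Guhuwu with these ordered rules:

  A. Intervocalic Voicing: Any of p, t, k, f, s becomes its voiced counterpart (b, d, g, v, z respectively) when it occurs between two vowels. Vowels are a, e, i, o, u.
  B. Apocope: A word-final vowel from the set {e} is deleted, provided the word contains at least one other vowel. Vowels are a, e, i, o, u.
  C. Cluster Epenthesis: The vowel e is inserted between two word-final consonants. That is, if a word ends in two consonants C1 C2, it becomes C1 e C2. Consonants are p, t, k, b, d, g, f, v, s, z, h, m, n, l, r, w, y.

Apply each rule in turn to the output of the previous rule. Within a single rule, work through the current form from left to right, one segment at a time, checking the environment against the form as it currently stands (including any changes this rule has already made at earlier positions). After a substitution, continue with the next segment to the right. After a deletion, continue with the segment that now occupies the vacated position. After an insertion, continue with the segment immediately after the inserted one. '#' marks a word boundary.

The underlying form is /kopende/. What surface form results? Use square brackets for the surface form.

[kobened]

A Intervocalic Voicing: [kopende] → [kobende]
B Apocope: [kobende] → [kobend]
C Cluster Epenthesis: [kobend] → [kobened]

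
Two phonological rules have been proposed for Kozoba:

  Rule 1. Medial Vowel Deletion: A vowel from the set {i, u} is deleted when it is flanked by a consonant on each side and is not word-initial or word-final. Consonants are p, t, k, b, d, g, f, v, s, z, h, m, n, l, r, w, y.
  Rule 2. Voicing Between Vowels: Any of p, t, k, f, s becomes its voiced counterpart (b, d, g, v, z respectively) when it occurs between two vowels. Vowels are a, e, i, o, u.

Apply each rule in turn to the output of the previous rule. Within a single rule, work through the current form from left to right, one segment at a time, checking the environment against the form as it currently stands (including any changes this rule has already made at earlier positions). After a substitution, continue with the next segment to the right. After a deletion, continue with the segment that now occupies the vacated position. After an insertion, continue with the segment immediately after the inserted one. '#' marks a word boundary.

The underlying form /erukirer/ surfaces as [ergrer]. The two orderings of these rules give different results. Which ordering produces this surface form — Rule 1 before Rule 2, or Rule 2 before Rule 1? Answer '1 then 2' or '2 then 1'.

Order 1 then 2:
  1 Medial Vowel Deletion: [erukirer] → [erkrer]
  2 Voicing Between Vowels: no change — [erkrer]
  result: [erkrer]
Order 2 then 1:
  2 Voicing Between Vowels: [erukirer] → [erugirer]
  1 Medial Vowel Deletion: [erugirer] → [ergrer]
  result: [ergrer]

2 then 1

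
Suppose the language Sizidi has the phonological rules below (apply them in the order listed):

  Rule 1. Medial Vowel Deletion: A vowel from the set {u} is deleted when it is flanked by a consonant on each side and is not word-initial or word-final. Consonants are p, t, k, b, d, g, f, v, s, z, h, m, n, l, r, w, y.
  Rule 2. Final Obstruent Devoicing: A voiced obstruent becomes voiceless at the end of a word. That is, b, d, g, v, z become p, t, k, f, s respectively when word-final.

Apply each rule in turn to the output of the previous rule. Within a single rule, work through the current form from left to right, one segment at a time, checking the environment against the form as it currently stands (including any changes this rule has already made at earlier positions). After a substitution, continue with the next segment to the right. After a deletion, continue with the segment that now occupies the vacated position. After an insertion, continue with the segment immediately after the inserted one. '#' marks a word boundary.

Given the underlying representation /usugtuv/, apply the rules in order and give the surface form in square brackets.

Rule 1 Medial Vowel Deletion: [usugtuv] → [usgtv]
Rule 2 Final Obstruent Devoicing: [usgtv] → [usgtf]

[usgtf]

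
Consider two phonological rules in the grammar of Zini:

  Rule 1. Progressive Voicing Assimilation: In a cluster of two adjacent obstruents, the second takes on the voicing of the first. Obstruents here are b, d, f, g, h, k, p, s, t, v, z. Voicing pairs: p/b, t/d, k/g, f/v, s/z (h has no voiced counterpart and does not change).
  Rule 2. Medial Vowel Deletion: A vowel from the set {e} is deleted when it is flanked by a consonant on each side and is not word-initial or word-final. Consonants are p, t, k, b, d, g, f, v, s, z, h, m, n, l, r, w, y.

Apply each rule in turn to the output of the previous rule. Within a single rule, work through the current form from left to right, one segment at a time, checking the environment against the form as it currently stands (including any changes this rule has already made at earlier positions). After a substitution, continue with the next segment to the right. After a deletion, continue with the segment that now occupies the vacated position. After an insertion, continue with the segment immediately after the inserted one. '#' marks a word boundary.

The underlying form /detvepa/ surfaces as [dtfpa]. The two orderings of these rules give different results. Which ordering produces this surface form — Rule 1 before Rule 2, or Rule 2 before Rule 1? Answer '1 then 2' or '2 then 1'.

Order 1 then 2:
  1 Progressive Voicing Assimilation: [detvepa] → [detfepa]
  2 Medial Vowel Deletion: [detfepa] → [dtfpa]
  result: [dtfpa]
Order 2 then 1:
  2 Medial Vowel Deletion: [detvepa] → [dtvpa]
  1 Progressive Voicing Assimilation: [dtvpa] → [ddvba]
  result: [ddvba]

1 then 2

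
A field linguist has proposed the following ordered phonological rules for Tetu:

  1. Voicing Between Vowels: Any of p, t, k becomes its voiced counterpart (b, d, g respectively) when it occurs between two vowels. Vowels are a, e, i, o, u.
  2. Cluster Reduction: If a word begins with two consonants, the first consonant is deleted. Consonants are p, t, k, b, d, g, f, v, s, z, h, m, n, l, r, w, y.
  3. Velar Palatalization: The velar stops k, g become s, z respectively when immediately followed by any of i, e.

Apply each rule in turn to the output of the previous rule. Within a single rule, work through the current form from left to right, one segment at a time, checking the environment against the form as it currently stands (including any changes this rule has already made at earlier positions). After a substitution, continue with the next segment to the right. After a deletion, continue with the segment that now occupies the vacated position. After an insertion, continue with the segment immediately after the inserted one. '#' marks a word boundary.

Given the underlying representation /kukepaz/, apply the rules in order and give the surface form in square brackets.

1 Voicing Between Vowels: [kukepaz] → [kugebaz]
2 Cluster Reduction: no change — [kugebaz]
3 Velar Palatalization: [kugebaz] → [kuzebaz]

[kuzebaz]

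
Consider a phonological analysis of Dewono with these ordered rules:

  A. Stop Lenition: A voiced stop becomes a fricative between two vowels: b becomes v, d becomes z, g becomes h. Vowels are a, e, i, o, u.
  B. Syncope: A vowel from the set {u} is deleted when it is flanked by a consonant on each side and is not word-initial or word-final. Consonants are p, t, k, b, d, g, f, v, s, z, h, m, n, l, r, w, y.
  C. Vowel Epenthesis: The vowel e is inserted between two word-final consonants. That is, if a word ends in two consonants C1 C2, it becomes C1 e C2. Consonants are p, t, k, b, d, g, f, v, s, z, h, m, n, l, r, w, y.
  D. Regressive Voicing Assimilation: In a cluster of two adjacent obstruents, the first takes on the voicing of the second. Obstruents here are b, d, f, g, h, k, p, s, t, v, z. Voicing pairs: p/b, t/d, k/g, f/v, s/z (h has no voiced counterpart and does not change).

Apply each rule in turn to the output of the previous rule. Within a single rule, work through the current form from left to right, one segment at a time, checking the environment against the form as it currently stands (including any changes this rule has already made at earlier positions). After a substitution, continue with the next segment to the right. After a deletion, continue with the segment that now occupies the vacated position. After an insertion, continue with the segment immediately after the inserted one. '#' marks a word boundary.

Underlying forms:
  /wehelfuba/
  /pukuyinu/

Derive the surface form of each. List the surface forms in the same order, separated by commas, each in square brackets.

[wehelvva], [pkyinu]

/wehelfuba/:
  A Stop Lenition: [wehelfuba] → [wehelfuva]
  B Syncope: [wehelfuva] → [wehelfva]
  C Vowel Epenthesis: no change — [wehelfva]
  D Regressive Voicing Assimilation: [wehelfva] → [wehelvva]
/pukuyinu/:
  A Stop Lenition: no change — [pukuyinu]
  B Syncope: [pukuyinu] → [pkyinu]
  C Vowel Epenthesis: no change — [pkyinu]
  D Regressive Voicing Assimilation: no change — [pkyinu]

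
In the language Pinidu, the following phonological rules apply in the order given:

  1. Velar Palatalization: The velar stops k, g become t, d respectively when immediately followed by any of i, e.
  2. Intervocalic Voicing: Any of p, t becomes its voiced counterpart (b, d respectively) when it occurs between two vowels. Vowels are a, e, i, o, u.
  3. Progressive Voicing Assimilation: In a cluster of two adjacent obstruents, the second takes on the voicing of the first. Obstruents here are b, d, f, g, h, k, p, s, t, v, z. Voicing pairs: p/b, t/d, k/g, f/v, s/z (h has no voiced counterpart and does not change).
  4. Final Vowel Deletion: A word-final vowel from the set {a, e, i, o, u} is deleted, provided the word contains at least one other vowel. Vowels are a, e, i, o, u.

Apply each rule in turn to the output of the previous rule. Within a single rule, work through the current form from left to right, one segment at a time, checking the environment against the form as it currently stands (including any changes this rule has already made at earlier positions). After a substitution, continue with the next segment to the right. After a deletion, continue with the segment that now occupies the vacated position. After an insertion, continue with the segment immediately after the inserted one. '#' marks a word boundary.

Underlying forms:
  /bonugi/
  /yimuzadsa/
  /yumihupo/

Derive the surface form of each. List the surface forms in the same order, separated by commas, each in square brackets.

/bonugi/:
  1 Velar Palatalization: [bonugi] → [bonudi]
  2 Intervocalic Voicing: no change — [bonudi]
  3 Progressive Voicing Assimilation: no change — [bonudi]
  4 Final Vowel Deletion: [bonudi] → [bonud]
/yimuzadsa/:
  1 Velar Palatalization: no change — [yimuzadsa]
  2 Intervocalic Voicing: no change — [yimuzadsa]
  3 Progressive Voicing Assimilation: [yimuzadsa] → [yimuzadza]
  4 Final Vowel Deletion: [yimuzadza] → [yimuzadz]
/yumihupo/:
  1 Velar Palatalization: no change — [yumihupo]
  2 Intervocalic Voicing: [yumihupo] → [yumihubo]
  3 Progressive Voicing Assimilation: no change — [yumihubo]
  4 Final Vowel Deletion: [yumihubo] → [yumihub]

[bonud], [yimuzadz], [yumihub]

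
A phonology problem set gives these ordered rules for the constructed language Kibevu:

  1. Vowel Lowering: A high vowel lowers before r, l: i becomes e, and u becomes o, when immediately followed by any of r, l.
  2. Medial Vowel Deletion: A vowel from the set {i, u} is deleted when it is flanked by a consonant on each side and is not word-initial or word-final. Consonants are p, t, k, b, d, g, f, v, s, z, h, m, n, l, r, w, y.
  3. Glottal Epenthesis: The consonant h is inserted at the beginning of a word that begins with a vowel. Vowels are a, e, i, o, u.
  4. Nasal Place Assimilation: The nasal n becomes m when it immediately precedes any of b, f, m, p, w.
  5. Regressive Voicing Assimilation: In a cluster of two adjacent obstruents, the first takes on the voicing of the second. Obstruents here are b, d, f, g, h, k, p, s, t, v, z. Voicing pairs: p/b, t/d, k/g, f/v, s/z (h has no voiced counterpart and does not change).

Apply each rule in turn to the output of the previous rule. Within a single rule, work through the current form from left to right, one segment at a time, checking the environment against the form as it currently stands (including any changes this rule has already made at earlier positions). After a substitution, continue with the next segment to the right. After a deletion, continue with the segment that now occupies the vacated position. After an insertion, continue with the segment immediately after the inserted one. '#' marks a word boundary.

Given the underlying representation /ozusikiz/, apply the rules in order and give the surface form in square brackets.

1 Vowel Lowering: no change — [ozusikiz]
2 Medial Vowel Deletion: [ozusikiz] → [ozskz]
3 Glottal Epenthesis: [ozskz] → [hozskz]
4 Nasal Place Assimilation: no change — [hozskz]
5 Regressive Voicing Assimilation: [hozskz] → [hossgz]

[hossgz]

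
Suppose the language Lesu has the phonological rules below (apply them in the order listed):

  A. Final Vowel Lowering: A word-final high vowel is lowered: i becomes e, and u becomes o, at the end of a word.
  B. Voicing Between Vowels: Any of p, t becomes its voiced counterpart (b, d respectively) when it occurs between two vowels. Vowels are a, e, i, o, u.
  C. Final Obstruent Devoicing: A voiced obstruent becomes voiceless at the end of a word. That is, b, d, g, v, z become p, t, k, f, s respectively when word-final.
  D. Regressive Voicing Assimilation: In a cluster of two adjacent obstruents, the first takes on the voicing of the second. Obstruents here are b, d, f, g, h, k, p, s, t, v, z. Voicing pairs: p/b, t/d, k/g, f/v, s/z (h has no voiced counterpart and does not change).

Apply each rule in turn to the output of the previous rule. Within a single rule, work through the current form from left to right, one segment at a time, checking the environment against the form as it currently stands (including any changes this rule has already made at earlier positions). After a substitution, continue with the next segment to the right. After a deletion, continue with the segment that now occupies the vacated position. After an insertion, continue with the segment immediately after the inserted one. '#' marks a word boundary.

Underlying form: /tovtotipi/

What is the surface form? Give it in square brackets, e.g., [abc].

A Final Vowel Lowering: [tovtotipi] → [tovtotipe]
B Voicing Between Vowels: [tovtotipe] → [tovtodibe]
C Final Obstruent Devoicing: no change — [tovtodibe]
D Regressive Voicing Assimilation: [tovtodibe] → [toftodibe]

[toftodibe]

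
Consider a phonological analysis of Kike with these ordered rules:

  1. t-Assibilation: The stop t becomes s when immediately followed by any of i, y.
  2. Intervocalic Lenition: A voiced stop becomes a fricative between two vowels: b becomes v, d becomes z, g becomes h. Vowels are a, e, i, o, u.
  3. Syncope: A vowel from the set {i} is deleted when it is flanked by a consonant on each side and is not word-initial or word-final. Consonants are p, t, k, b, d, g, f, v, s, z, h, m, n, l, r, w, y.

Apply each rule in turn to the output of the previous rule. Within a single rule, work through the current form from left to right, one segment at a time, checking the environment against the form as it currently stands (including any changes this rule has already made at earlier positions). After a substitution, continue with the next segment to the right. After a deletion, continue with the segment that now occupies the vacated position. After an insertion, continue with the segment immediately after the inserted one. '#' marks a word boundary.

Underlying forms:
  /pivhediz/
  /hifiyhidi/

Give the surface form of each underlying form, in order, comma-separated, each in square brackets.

/pivhediz/:
  1 t-Assibilation: no change — [pivhediz]
  2 Intervocalic Lenition: [pivhediz] → [pivheziz]
  3 Syncope: [pivheziz] → [pvhezz]
/hifiyhidi/:
  1 t-Assibilation: no change — [hifiyhidi]
  2 Intervocalic Lenition: [hifiyhidi] → [hifiyhizi]
  3 Syncope: [hifiyhizi] → [hfyhzi]

[pvhezz], [hfyhzi]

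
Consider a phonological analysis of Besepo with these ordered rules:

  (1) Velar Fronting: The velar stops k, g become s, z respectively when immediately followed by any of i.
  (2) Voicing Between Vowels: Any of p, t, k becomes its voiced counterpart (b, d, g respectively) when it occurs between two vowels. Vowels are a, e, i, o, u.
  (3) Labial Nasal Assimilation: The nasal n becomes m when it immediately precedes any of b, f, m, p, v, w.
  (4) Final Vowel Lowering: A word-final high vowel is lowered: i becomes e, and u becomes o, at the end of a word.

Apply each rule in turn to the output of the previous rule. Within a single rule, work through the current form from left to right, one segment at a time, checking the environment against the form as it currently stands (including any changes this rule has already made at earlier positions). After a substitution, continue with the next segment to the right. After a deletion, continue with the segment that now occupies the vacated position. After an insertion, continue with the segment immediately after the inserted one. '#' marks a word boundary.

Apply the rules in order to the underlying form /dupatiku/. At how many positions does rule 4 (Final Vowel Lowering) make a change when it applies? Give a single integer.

(1) Velar Fronting: no change — [dupatiku]
(2) Voicing Between Vowels: [dupatiku] → [dubadigu]
(3) Labial Nasal Assimilation: no change — [dubadigu]
(4) Final Vowel Lowering: [dubadigu] → [dubadigo]
Rule 4 changed 1 position(s).

1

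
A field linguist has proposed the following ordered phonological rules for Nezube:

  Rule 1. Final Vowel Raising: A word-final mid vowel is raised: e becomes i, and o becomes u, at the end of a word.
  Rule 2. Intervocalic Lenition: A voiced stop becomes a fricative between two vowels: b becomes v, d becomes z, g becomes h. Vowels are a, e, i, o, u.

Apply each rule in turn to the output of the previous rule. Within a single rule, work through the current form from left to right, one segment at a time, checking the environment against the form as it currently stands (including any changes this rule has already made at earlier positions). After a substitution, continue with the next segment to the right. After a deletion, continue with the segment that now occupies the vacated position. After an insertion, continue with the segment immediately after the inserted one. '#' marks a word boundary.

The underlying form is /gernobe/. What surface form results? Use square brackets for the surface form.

Rule 1 Final Vowel Raising: [gernobe] → [gernobi]
Rule 2 Intervocalic Lenition: [gernobi] → [gernovi]

[gernovi]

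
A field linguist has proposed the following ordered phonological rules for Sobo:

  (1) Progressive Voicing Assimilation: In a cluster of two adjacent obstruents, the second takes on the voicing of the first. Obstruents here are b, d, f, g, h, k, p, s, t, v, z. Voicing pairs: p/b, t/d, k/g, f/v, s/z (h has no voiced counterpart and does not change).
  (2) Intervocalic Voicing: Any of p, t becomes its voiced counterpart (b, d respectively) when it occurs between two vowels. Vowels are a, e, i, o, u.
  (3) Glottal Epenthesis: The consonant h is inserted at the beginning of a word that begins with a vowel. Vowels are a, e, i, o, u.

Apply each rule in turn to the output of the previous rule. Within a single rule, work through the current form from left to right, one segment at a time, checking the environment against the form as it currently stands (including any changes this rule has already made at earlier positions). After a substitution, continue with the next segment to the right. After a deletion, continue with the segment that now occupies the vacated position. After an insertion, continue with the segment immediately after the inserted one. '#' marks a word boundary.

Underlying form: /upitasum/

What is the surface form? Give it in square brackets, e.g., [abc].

[hubidasum]

(1) Progressive Voicing Assimilation: no change — [upitasum]
(2) Intervocalic Voicing: [upitasum] → [ubidasum]
(3) Glottal Epenthesis: [ubidasum] → [hubidasum]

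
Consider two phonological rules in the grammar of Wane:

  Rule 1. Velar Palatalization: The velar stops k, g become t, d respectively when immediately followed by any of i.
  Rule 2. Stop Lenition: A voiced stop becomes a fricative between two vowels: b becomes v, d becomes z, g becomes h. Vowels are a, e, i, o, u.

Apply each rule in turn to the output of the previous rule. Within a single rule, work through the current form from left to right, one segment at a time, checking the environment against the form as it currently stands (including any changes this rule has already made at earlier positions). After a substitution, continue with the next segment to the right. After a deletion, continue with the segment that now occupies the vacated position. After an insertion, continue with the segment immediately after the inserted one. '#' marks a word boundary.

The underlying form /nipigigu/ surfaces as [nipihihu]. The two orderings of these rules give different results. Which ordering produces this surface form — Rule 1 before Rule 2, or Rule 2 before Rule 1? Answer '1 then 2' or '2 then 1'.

Order 1 then 2:
  1 Velar Palatalization: [nipigigu] → [nipidigu]
  2 Stop Lenition: [nipidigu] → [nipizihu]
  result: [nipizihu]
Order 2 then 1:
  2 Stop Lenition: [nipigigu] → [nipihihu]
  1 Velar Palatalization: no change — [nipihihu]
  result: [nipihihu]

2 then 1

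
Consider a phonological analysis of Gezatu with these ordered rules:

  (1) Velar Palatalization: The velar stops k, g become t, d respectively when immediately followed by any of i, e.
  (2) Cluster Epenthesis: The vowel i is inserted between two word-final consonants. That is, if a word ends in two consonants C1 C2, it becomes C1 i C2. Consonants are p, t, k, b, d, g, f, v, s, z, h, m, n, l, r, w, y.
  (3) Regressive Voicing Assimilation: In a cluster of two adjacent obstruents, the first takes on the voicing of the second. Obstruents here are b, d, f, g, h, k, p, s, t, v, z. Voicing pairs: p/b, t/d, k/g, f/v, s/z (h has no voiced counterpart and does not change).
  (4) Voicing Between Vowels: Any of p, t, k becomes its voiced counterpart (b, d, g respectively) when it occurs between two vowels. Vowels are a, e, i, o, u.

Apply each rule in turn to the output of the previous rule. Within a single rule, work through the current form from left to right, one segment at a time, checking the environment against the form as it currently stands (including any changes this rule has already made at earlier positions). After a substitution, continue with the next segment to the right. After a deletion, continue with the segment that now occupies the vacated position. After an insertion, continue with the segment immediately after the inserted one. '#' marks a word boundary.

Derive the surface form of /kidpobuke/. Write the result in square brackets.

(1) Velar Palatalization: [kidpobuke] → [tidpobute]
(2) Cluster Epenthesis: no change — [tidpobute]
(3) Regressive Voicing Assimilation: [tidpobute] → [titpobute]
(4) Voicing Between Vowels: [titpobute] → [titpobude]

[titpobude]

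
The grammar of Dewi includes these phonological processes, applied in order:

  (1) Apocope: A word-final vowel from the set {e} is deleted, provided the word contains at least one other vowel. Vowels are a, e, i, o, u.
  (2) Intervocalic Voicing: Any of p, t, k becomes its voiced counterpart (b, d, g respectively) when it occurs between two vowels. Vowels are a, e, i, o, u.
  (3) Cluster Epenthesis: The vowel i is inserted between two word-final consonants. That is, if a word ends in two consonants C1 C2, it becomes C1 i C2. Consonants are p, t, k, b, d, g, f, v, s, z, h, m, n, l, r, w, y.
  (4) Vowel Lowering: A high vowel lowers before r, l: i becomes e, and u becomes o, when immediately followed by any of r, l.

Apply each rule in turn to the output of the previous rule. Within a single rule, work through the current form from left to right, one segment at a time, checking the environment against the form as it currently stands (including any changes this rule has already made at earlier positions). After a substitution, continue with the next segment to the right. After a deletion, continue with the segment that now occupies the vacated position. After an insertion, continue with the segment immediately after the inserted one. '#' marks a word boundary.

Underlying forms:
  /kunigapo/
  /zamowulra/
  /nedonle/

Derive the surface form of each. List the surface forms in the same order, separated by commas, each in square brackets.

[kunigabo], [zamowolra], [nedonel]

/kunigapo/:
  (1) Apocope: no change — [kunigapo]
  (2) Intervocalic Voicing: [kunigapo] → [kunigabo]
  (3) Cluster Epenthesis: no change — [kunigabo]
  (4) Vowel Lowering: no change — [kunigabo]
/zamowulra/:
  (1) Apocope: no change — [zamowulra]
  (2) Intervocalic Voicing: no change — [zamowulra]
  (3) Cluster Epenthesis: no change — [zamowulra]
  (4) Vowel Lowering: [zamowulra] → [zamowolra]
/nedonle/:
  (1) Apocope: [nedonle] → [nedonl]
  (2) Intervocalic Voicing: no change — [nedonl]
  (3) Cluster Epenthesis: [nedonl] → [nedonil]
  (4) Vowel Lowering: [nedonil] → [nedonel]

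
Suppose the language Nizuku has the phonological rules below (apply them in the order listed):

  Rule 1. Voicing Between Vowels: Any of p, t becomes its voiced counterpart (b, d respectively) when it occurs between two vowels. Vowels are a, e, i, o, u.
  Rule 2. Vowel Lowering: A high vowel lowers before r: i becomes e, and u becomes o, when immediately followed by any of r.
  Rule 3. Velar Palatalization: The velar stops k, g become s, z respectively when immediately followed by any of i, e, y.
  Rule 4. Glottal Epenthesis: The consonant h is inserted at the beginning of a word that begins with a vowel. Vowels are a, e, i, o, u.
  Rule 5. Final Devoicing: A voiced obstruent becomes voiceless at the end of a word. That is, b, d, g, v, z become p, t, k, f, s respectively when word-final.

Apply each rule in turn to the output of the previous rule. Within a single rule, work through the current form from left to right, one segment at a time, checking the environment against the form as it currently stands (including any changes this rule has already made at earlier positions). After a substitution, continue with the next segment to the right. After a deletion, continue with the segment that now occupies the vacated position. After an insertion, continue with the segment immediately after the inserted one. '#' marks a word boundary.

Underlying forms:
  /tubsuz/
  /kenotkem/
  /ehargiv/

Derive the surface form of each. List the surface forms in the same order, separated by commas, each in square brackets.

[tubsus], [senotsem], [heharzif]

/tubsuz/:
  Rule 1 Voicing Between Vowels: no change — [tubsuz]
  Rule 2 Vowel Lowering: no change — [tubsuz]
  Rule 3 Velar Palatalization: no change — [tubsuz]
  Rule 4 Glottal Epenthesis: no change — [tubsuz]
  Rule 5 Final Devoicing: [tubsuz] → [tubsus]
/kenotkem/:
  Rule 1 Voicing Between Vowels: no change — [kenotkem]
  Rule 2 Vowel Lowering: no change — [kenotkem]
  Rule 3 Velar Palatalization: [kenotkem] → [senotsem]
  Rule 4 Glottal Epenthesis: no change — [senotsem]
  Rule 5 Final Devoicing: no change — [senotsem]
/ehargiv/:
  Rule 1 Voicing Between Vowels: no change — [ehargiv]
  Rule 2 Vowel Lowering: no change — [ehargiv]
  Rule 3 Velar Palatalization: [ehargiv] → [eharziv]
  Rule 4 Glottal Epenthesis: [eharziv] → [heharziv]
  Rule 5 Final Devoicing: [heharziv] → [heharzif]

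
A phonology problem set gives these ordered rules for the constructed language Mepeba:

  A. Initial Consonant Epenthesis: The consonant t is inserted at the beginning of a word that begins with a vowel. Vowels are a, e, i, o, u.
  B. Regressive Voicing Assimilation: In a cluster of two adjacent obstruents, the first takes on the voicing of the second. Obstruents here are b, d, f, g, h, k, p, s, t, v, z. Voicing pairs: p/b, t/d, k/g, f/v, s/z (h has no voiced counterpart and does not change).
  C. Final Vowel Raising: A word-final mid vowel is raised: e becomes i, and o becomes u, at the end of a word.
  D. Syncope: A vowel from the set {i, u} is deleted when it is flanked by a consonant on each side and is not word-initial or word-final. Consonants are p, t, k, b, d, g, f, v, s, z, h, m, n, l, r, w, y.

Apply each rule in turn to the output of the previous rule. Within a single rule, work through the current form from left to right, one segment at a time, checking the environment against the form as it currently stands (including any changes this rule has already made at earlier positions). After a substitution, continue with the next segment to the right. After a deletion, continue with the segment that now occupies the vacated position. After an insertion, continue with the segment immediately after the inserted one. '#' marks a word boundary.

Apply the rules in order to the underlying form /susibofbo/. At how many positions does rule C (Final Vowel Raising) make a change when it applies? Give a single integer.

A Initial Consonant Epenthesis: no change — [susibofbo]
B Regressive Voicing Assimilation: [susibofbo] → [susibovbo]
C Final Vowel Raising: [susibovbo] → [susibovbu]
D Syncope: [susibovbu] → [ssbovbu]
Rule C changed 1 position(s).

1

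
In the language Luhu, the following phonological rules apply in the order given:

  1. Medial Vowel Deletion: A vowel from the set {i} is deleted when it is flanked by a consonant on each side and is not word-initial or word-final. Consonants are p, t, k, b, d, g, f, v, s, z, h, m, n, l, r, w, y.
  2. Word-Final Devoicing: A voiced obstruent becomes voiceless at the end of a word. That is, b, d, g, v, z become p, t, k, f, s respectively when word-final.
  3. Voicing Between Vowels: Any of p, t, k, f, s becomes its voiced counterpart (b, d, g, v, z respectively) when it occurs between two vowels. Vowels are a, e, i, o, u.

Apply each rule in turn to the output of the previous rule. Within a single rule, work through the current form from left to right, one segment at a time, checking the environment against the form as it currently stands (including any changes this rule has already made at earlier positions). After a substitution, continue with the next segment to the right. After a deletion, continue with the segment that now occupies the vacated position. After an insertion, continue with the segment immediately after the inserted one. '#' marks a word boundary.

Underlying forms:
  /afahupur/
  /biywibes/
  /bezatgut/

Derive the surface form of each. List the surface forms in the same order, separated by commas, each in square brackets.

/afahupur/:
  1 Medial Vowel Deletion: no change — [afahupur]
  2 Word-Final Devoicing: no change — [afahupur]
  3 Voicing Between Vowels: [afahupur] → [avahubur]
/biywibes/:
  1 Medial Vowel Deletion: [biywibes] → [bywbes]
  2 Word-Final Devoicing: no change — [bywbes]
  3 Voicing Between Vowels: no change — [bywbes]
/bezatgut/:
  1 Medial Vowel Deletion: no change — [bezatgut]
  2 Word-Final Devoicing: no change — [bezatgut]
  3 Voicing Between Vowels: no change — [bezatgut]

[avahubur], [bywbes], [bezatgut]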